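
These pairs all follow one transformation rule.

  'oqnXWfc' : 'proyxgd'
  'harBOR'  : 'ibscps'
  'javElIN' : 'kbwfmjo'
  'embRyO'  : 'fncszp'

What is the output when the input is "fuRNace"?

gvsobdf

The transformation: shift every letter 1 place forward in the alphabet (wrapping around), then convert every letter to lowercase.
On "fuRNace": the first step gives "gvSObdf", and the second then gives "gvsobdf".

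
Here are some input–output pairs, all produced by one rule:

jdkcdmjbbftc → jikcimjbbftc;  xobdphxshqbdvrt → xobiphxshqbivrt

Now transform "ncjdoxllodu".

The pattern: replace every "d" with "i".
Doing the same to "ncjdoxllodu": "ncjioxlloiu".

ncjioxlloiu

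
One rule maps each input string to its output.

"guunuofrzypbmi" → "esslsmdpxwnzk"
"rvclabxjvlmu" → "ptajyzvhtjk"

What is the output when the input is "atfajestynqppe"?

yrdyhcqrwlonn

What's happening: delete the last character, then shift every letter 2 places backward in the alphabet (wrapping around).
Applying both steps to "atfajestynqppe": "atfajestynqpp", then "yrdyhcqrwlonn".
(Check on "rvclabxjvlmu": → "rvclabxjvlm" → "ptajyzvhtjk" ✓)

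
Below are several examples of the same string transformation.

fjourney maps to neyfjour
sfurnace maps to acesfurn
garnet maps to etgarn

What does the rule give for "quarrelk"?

The transformation: move the first character to the end, then swap the front and back halves of the string.
"quarrelk" → "uarrelkq" → "elkquarr".
(Check on "fjourney": → "journeyf" → "neyfjour" ✓)

elkquarr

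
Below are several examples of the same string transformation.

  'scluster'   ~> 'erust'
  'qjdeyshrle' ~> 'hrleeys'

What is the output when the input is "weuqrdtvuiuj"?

tvuiujqrd

The rule is to delete the first 3 characters, then move the first 3 characters to the end (rotate left by 3).
"weuqrdtvuiuj" → "qrdtvuiuj" → "tvuiujqrd".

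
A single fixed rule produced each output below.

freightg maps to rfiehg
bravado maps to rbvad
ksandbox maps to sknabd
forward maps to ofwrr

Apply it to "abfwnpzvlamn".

Rule — swap each adjacent pair of characters (1↔2, 3↔4, ...), then delete the last 2 characters.
On "abfwnpzvlamn": the first step gives "bawfpnvzalnm", and the second then gives "bawfpnvzal".

bawfpnvzal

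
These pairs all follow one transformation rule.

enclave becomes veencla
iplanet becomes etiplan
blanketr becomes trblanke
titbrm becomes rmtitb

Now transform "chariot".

Rule — move the last 2 characters to the front (rotate right by 2).
"chariot" → "otchari".

otchari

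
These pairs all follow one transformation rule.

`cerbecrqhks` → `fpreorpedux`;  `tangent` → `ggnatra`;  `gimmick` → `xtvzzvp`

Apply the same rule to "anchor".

enapub

The transformation: move the last character to the front, then shift every letter 13 places forward in the alphabet (wrapping around) — i.e. ROT13.
So "anchor" becomes "enapub".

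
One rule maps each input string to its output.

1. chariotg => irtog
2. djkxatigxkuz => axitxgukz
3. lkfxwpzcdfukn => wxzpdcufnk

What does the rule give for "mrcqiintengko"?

iqnietgnok

Each output is the input with this applied: delete the first 3 characters, then swap each adjacent pair of characters (1↔2, 3↔4, ...).
On "mrcqiintengko": the first step gives "qiintengko", and the second then gives "iqnietgnok".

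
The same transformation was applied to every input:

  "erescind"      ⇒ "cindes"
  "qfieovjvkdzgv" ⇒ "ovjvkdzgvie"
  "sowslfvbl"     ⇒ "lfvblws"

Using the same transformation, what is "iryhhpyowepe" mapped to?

The pattern: delete the first 2 characters, then move the first 2 characters to the end (rotate left by 2).
Starting from "iryhhpyowepe": after the first operation, "yhhpyowepe"; after the second, "hpyowepeyh".
(Check on "qfieovjvkdzgv": → "ieovjvkdzgv" → "ovjvkdzgvie" ✓)

hpyowepeyh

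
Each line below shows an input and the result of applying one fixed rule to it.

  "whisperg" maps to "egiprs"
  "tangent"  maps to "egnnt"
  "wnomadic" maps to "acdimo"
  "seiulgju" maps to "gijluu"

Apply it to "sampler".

elmpr

Rule — delete the first 2 characters, then sort the characters into alphabetical order.
"sampler" → "mpler" → "elmpr".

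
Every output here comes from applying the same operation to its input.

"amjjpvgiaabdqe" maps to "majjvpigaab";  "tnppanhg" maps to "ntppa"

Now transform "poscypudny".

opcspyu

Looking at the pairs, the operation is to delete the last 3 characters, then swap each adjacent pair of characters (1↔2, 3↔4, ...).
On "poscypudny": the first step gives "poscypu", and the second then gives "opcspyu".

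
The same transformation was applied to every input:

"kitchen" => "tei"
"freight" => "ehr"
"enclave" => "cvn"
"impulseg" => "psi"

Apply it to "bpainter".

The rule is to move the first 2 characters to the end (rotate left by 2), then keep one character in every 3, starting at position 1 (positions 1st, 4th, 7th, ...).
Working it through for "bpainter": intermediate "ainterbp", final "atb".

atb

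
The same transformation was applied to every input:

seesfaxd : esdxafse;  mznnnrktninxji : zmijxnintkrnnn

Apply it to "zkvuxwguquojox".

kzxojouqugwxuv

The pattern: move the first 2 characters to the end (rotate left by 2), then reverse the string.
Working it through for "zkvuxwguquojox": intermediate "vuxwguquojoxzk", final "kzxojouqugwxuv".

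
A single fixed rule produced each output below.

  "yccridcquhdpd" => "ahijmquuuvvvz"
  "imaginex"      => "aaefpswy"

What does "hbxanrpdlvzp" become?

dfhhjnprstvz

Each output is the input with this applied: shift every letter 8 places backward in the alphabet (wrapping around), then sort the characters into alphabetical order.
"hbxanrpdlvzp" → "ztpsfjhvdnrh" → "dfhhjnprstvz".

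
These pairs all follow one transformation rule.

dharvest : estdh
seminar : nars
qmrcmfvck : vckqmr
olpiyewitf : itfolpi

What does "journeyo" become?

eyojo

The rule is to move the last 3 characters to the front (rotate right by 3), then delete the last 3 characters.
Working it through for "journeyo": intermediate "eyojourn", final "eyojo".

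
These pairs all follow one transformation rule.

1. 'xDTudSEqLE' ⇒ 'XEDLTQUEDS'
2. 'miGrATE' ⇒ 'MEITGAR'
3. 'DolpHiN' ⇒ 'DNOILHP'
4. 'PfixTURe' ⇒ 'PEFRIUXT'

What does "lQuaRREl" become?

LLQEURAR

In each case the input is transformed by: take characters alternately from the front and the back (1st, last, 2nd, 2nd-last, ...), then convert every letter to uppercase.
"lQuaRREl" → "llQEuRaR" → "LLQEURAR".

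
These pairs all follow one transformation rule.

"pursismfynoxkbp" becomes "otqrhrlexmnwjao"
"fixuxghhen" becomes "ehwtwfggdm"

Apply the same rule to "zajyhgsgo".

yzixgfrfn

The rule is to shift every letter 1 place backward in the alphabet (wrapping around).
So "zajyhgsgo" becomes "yzixgfrfn".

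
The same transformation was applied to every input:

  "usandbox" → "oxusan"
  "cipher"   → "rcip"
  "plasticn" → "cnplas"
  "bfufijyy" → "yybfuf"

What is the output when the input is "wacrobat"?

atwacr

Rule — swap the front and back halves of the string, then delete the first 2 characters.
Working it through for "wacrobat": intermediate "obatwacr", final "atwacr".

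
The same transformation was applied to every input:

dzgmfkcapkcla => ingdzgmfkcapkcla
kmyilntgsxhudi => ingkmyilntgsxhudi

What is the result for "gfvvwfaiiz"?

In each case the input is transformed by: prepend "ing".
On "gfvvwfaiiz" that produces "inggfvvwfaiiz".

inggfvvwfaiiz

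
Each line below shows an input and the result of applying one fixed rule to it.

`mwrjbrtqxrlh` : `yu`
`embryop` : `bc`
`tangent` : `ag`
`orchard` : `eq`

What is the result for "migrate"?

gr

Looking at the pairs, the operation is to shift every letter 13 places forward in the alphabet (wrapping around) — i.e. ROT13, then keep only the last 2 characters.
On "migrate": the first step gives "zvtengr", and the second then gives "gr".
(Check on "orchard": → "bepuneq" → "eq" ✓)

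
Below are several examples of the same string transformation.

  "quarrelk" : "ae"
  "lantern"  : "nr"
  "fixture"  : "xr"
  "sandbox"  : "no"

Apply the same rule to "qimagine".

mi

Looking at the pairs, the operation is to keep one character in every 3, starting at position 3 (positions 3rd, 6th, 9th, ...).
On "qimagine" that produces "mi".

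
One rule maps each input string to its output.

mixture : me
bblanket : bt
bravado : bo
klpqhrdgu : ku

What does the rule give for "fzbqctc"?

Looking at the pairs, the operation is to take characters alternately from the front and the back (1st, last, 2nd, 2nd-last, ...), then keep only the first 2 characters.
Starting from "fzbqctc": after the first operation, "fcztbcq"; after the second, "fc".

fc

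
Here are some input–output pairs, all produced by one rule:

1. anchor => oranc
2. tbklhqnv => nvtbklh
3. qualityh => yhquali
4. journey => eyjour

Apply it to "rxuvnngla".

Rule — move the last 3 characters to the front (rotate right by 3), then delete the first character.
Starting from "rxuvnngla": after the first operation, "glarxuvnn"; after the second, "larxuvnn".
(Check on "qualityh": → "tyhquali" → "yhquali" ✓)

larxuvnn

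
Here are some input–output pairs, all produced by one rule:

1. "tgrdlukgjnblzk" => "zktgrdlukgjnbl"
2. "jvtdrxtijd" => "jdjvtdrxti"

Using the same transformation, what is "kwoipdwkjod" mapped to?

odkwoipdwkj

Each output is the input with this applied: move the last 2 characters to the front (rotate right by 2).
"kwoipdwkjod" → "odkwoipdwkj".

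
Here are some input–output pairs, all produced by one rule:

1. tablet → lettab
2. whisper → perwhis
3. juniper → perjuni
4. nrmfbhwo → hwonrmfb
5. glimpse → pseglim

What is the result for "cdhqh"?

hqhcd

The transformation: move the last 3 characters to the front (rotate right by 3).
Applying that to "cdhqh" gives "hqhcd".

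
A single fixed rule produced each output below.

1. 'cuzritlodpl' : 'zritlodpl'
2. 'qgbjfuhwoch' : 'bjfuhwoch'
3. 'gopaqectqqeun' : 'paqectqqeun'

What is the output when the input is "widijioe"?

dijioe

Looking at the pairs, the operation is to delete the first 2 characters.
"widijioe" → "dijioe".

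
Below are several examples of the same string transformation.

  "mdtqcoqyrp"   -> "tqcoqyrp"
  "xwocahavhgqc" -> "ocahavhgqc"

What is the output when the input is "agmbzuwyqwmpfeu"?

mbzuwyqwmpfeu

The transformation: delete the first 2 characters.
On "agmbzuwyqwmpfeu" that produces "mbzuwyqwmpfeu".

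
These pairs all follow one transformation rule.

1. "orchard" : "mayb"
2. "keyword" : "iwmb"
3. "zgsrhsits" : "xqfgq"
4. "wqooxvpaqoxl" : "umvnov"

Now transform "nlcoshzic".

laqxa

What's happening: shift every letter 2 places backward in the alphabet (wrapping around), then keep every other character starting from the first (positions 1st, 3rd, 5th, ...).
For "nlcoshzic" the result is "laqxa".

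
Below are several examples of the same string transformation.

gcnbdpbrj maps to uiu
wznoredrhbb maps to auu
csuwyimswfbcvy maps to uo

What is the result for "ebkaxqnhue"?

In each case the input is transformed by: shift every letter 7 places backward in the alphabet (wrapping around), then keep only the vowels.
Working it through for "ebkaxqnhue": intermediate "xudtqjganx", final "ua".

ua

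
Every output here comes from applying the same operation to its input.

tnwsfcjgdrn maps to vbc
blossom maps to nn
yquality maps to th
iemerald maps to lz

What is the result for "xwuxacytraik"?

tbqj

What's happening: shift every letter 1 place backward in the alphabet (wrapping around), then keep one character in every 3, starting at position 3 (positions 3rd, 6th, 9th, ...).
So "xwuxacytraik" becomes "tbqj".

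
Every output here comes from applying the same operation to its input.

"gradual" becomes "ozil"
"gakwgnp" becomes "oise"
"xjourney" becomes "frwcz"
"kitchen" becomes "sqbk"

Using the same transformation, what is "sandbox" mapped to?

aivl

The pattern: delete the last 3 characters, then shift every letter 8 places forward in the alphabet (wrapping around).
Starting from "sandbox": after the first operation, "sand"; after the second, "aivl".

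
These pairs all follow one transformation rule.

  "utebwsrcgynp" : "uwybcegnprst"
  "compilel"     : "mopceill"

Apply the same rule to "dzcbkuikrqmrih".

ruzbcdhiikkmqr

Rule — sort the characters into alphabetical order, then move the last 3 characters to the front (rotate right by 3).
Working it through for "dzcbkuikrqmrih": intermediate "bcdhiikkmqrruz", final "ruzbcdhiikkmqr".
(Check on "utebwsrcgynp": → "bcegnprstuwy" → "uwybcegnprst" ✓)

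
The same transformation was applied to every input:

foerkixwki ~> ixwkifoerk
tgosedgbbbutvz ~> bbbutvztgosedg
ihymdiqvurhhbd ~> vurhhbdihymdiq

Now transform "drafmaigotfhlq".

gotfhlqdrafmai

Each output is the input with this applied: swap the front and back halves of the string.
So "drafmaigotfhlq" becomes "gotfhlqdrafmai".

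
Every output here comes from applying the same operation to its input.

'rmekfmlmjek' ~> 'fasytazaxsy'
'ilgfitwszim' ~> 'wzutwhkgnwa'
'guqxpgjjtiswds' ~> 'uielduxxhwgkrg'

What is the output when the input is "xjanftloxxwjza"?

Each output is the input with this applied: shift every letter 12 places backward in the alphabet (wrapping around).
Doing the same to "xjanftloxxwjza": "lxobthzcllkxno".

lxobthzcllkxno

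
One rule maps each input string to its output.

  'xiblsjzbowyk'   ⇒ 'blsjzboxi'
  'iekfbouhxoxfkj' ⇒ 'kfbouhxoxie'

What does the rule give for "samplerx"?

Rule — delete the last 3 characters, then move the first 2 characters to the end (rotate left by 2).
Starting from "samplerx": after the first operation, "sampl"; after the second, "mplsa".

mplsa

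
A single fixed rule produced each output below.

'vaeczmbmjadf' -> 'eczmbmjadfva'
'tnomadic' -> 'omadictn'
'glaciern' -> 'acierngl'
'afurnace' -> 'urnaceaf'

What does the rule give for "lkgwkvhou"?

gwkvhoulk

Rule — move the first 2 characters to the end (rotate left by 2).
"lkgwkvhou" → "gwkvhoulk".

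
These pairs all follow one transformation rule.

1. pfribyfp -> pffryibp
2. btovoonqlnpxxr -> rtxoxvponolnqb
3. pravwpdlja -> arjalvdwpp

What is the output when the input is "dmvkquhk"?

kmhvukqd

The pattern: take characters alternately from the front and the back (1st, last, 2nd, 2nd-last, ...), then move the first character to the end.
On "dmvkquhk": the first step gives "dkmhvukq", and the second then gives "kmhvukqd".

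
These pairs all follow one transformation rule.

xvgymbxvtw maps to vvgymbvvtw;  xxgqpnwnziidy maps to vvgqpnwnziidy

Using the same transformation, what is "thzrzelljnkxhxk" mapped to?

What's happening: replace every "x" with "v".
So "thzrzelljnkxhxk" becomes "thzrzelljnkvhvk".

thzrzelljnkvhvk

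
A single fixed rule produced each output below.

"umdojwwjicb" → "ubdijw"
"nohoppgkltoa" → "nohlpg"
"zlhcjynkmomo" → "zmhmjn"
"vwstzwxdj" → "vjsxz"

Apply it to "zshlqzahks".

zkhaq

Rule — keep every other character starting from the first (positions 1st, 3rd, 5th, ...), then take characters alternately from the front and the back (1st, last, 2nd, 2nd-last, ...).
Starting from "zshlqzahks": after the first operation, "zhqak"; after the second, "zkhaq".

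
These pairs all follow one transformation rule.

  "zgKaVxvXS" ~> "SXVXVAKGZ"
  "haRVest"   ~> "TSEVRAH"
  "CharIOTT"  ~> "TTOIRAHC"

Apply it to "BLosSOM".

What's happening: reverse the string, then convert every letter to uppercase.
Doing the same to "BLosSOM": "MOSSOLB".
(Check on "CharIOTT": → "TTOIrahC" → "TTOIRAHC" ✓)

MOSSOLB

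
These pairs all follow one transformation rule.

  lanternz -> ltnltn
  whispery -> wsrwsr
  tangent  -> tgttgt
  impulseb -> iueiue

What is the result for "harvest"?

The rule is to keep one character in every 3, starting at position 1 (positions 1st, 4th, 7th, ...), then write the whole string twice.
"harvest" → "hvthvt".

hvthvt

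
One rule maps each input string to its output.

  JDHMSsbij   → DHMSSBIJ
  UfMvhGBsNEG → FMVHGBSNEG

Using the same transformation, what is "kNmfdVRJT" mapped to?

Looking at the pairs, the operation is to delete the first character, then convert every letter to uppercase.
On "kNmfdVRJT": the first step gives "NmfdVRJT", and the second then gives "NMFDVRJT".

NMFDVRJT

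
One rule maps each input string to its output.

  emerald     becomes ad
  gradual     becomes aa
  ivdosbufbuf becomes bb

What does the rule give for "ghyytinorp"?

The transformation: sort the characters into alphabetical order, then keep only the first 2 characters.
Applying both steps to "ghyytinorp": "ghinoprtyy", then "gh".
(Check on "gradual": → "aadglru" → "aa" ✓)

gh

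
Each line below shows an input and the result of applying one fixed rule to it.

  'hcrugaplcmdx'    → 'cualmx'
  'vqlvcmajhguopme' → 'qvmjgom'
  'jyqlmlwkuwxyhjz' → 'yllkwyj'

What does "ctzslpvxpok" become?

tspxo

Looking at the pairs, the operation is to keep every other character starting from the second (positions 2nd, 4th, 6th, ...).
For "ctzslpvxpok" the result is "tspxo".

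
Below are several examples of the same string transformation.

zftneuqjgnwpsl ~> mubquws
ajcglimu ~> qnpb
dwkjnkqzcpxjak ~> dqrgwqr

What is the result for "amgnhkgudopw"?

Each output is the input with this applied: shift every letter 7 places forward in the alphabet (wrapping around), then keep every other character starting from the second (positions 2nd, 4th, 6th, ...).
"amgnhkgudopw" → "htnuornbkvwd" → "turbvd".

turbvd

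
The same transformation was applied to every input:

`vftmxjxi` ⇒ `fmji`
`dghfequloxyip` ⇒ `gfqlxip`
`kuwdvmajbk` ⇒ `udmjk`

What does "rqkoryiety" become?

qoyey

Looking at the pairs, the operation is to swap each adjacent pair of characters (1↔2, 3↔4, ...), then keep every other character starting from the first (positions 1st, 3rd, 5th, ...).
"rqkoryiety" → "qrokyreiyt" → "qoyey".
(Check on "kuwdvmajbk": → "ukdwmvjakb" → "udmjk" ✓)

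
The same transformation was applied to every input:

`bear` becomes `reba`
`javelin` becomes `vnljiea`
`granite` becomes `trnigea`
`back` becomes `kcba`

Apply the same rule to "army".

yrma

The pattern: sort the characters into reverse alphabetical order.
Applying that to "army" gives "yrma".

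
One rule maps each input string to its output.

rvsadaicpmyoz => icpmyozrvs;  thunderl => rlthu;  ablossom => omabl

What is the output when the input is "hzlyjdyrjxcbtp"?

yrjxcbtphzl

Looking at the pairs, the operation is to move the first 3 characters to the end (rotate left by 3), then delete the first 3 characters.
"hzlyjdyrjxcbtp" → "yrjxcbtphzl".
(Check on "rvsadaicpmyoz": → "adaicpmyozrvs" → "icpmyozrvs" ✓)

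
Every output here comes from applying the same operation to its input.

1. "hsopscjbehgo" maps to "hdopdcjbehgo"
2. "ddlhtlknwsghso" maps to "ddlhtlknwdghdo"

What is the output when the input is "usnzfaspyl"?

Rule — replace every "s" with "d".
So "usnzfaspyl" becomes "udnzfadpyl".

udnzfadpyl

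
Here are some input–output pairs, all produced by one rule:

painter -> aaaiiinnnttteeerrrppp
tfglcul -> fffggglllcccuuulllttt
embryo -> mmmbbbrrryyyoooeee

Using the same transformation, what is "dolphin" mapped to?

The transformation: repeat every character 3 times, then move the first 3 characters to the end (rotate left by 3).
On "dolphin": the first step gives "dddooolllppphhhiiinnn", and the second then gives "ooolllppphhhiiinnnddd".

ooolllppphhhiiinnnddd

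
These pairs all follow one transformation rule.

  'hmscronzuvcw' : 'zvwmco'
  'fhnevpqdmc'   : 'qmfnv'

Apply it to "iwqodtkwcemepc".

Looking at the pairs, the operation is to swap the front and back halves of the string, then keep every other character starting from the second (positions 2nd, 4th, 6th, ...).
So "iwqodtkwcemepc" becomes "cmpiqdk".

cmpiqdk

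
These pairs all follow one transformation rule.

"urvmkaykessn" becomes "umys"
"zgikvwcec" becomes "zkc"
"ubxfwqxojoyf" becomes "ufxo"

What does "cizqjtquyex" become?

cqqe

The rule is to keep one character in every 3, starting at position 1 (positions 1st, 4th, 7th, ...).
Doing the same to "cizqjtquyex": "cqqe".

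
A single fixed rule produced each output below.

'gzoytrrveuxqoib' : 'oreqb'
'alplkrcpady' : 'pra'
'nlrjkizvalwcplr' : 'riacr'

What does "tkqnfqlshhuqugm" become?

qqhqm

In each case the input is transformed by: keep one character in every 3, starting at position 3 (positions 3rd, 6th, 9th, ...).
For "tkqnfqlshhuqugm" the result is "qqhqm".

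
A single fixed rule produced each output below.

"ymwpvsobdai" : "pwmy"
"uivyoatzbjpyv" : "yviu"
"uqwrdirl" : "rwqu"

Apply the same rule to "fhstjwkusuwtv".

tshf

In each case the input is transformed by: reverse the string, then keep only the last 4 characters.
Applying both steps to "fhstjwkusuwtv": "vtwusukwjtshf", then "tshf".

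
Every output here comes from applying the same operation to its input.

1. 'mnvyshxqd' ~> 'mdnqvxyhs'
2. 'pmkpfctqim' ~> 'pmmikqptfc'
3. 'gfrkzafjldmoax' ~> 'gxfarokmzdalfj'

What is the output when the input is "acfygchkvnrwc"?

accwfryngvckh

In each case the input is transformed by: take characters alternately from the front and the back (1st, last, 2nd, 2nd-last, ...).
On "acfygchkvnrwc" that produces "accwfryngvckh".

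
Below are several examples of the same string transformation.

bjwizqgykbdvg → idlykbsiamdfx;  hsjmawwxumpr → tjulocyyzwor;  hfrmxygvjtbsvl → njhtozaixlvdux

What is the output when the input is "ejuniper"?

What's happening: move the last character to the front, then shift every letter 2 places forward in the alphabet (wrapping around).
For "ejuniper", step one produces "rejunipe"; step two turns that into "tglwpkrg".

tglwpkrg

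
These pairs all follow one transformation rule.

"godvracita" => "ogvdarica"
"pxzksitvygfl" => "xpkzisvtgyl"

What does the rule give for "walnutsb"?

awnltub

Each output is the input with this applied: swap each adjacent pair of characters (1↔2, 3↔4, ...), then delete the last character.
On "walnutsb": the first step gives "awnltubs", and the second then gives "awnltub".
(Check on "godvracita": → "ogvdaricat" → "ogvdarica" ✓)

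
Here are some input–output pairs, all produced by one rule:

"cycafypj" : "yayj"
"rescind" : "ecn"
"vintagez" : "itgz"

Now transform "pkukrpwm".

kkpm

The rule is to keep every other character starting from the second (positions 2nd, 4th, 6th, ...).
"pkukrpwm" → "kkpm".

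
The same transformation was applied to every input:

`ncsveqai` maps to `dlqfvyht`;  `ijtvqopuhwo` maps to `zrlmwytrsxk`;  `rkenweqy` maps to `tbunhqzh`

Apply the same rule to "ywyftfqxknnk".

The pattern: shift every letter 3 places forward in the alphabet (wrapping around), then move the last 2 characters to the front (rotate right by 2).
Starting from "ywyftfqxknnk": after the first operation, "bzbiwitanqqn"; after the second, "qnbzbiwitanq".
(Check on "rkenweqy": → "unhqzhtb" → "tbunhqzh" ✓)

qnbzbiwitanq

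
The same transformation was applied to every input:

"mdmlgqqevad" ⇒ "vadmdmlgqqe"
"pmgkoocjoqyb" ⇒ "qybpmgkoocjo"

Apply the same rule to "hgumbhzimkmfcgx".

cgxhgumbhzimkmf

Rule — move the last 3 characters to the front (rotate right by 3).
Doing the same to "hgumbhzimkmfcgx": "cgxhgumbhzimkmf".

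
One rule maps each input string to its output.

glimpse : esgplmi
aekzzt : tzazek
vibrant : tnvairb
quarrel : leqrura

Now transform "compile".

elciopm

The transformation: move the last character to the front, then take characters alternately from the front and the back (1st, last, 2nd, 2nd-last, ...).
On "compile": the first step gives "ecompil", and the second then gives "elciopm".
(Check on "vibrant": → "tvibran" → "tnvairb" ✓)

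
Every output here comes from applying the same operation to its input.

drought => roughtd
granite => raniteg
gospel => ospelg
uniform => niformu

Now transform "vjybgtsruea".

jybgtsrueav

Rule — move the first character to the end.
Applying that to "vjybgtsruea" gives "jybgtsrueav".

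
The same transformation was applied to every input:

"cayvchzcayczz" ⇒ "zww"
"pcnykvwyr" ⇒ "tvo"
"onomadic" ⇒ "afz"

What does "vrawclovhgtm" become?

dqj

Rule — shift every letter 3 places backward in the alphabet (wrapping around), then keep only the last 3 characters.
"vrawclovhgtm" → "soxtzilsedqj" → "dqj".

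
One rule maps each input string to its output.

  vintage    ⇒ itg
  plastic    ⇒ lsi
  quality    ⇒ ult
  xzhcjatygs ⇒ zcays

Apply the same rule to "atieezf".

The rule is to keep every other character starting from the second (positions 2nd, 4th, 6th, ...).
So "atieezf" becomes "tez".

tez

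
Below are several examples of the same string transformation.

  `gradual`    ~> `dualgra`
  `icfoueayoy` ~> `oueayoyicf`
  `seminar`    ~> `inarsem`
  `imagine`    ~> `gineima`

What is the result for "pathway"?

Each output is the input with this applied: move the first 3 characters to the end (rotate left by 3).
Applying that to "pathway" gives "hwaypat".

hwaypat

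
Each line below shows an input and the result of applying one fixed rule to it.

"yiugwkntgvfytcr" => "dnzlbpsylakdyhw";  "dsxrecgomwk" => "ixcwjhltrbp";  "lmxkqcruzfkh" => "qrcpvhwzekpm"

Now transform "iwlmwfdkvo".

nbqrbkipat

Rule — shift every letter 5 places forward in the alphabet (wrapping around).
For "iwlmwfdkvo" the result is "nbqrbkipat".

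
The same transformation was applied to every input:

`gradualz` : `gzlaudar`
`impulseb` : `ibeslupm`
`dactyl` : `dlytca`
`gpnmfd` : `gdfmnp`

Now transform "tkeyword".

tdrowyek

Each output is the input with this applied: move the first character to the end, then reverse the string.
For "tkeyword" the result is "tdrowyek".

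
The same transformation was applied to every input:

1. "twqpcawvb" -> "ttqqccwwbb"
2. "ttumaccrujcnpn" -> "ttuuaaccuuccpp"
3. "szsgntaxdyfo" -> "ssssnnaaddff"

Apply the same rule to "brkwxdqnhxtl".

bbkkxxqqhhtt

The transformation: keep every other character starting from the first (positions 1st, 3rd, 5th, ...), then double every character.
"brkwxdqnhxtl" → "bkxqht" → "bbkkxxqqhhtt".
(Check on "szsgntaxdyfo": → "ssnadf" → "ssssnnaaddff" ✓)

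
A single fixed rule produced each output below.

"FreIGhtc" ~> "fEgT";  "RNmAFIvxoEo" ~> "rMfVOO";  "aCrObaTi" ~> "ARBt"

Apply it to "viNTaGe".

VnAE

The transformation: keep every other character starting from the first (positions 1st, 3rd, 5th, ...), then flip the case of every letter.
For "viNTaGe", step one produces "vNae"; step two turns that into "VnAE".
(Check on "FreIGhtc": → "FeGt" → "fEgT" ✓)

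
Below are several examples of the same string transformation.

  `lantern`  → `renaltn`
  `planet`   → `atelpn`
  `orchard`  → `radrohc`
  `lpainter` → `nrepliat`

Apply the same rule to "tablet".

bteatl

Each output is the input with this applied: swap each adjacent pair of characters (1↔2, 3↔4, ...), then move the last 3 characters to the front (rotate right by 3).
"tablet" → "atlbte" → "bteatl".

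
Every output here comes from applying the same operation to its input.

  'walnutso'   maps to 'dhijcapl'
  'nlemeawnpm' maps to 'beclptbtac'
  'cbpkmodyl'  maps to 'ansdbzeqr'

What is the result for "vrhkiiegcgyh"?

wnvrvtxxzwgk

Each output is the input with this applied: reverse the string, then shift every letter 11 places backward in the alphabet (wrapping around).
On "vrhkiiegcgyh" that produces "wnvrvtxxzwgk".
(Check on "nlemeawnpm": → "mpnwaemeln" → "beclptbtac" ✓)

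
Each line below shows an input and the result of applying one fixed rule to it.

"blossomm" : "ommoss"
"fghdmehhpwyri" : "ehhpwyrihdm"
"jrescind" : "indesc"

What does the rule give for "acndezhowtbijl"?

Looking at the pairs, the operation is to delete the first 2 characters, then move the first 3 characters to the end (rotate left by 3).
Starting from "acndezhowtbijl": after the first operation, "ndezhowtbijl"; after the second, "zhowtbijlnde".

zhowtbijlnde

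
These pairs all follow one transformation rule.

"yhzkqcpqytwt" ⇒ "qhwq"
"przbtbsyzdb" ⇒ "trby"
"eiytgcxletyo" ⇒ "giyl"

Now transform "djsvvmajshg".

vjgj

What's happening: keep one character in every 3, starting at position 2 (positions 2nd, 5th, 8th, ...), then swap each adjacent pair of characters (1↔2, 3↔4, ...).
Applying both steps to "djsvvmajshg": "jvjg", then "vjgj".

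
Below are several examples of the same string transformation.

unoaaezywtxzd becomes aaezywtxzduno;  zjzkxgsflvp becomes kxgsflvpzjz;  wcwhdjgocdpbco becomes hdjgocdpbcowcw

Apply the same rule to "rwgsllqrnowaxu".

sllqrnowaxurwg

In each case the input is transformed by: move the first 3 characters to the end (rotate left by 3).
Applying that to "rwgsllqrnowaxu" gives "sllqrnowaxurwg".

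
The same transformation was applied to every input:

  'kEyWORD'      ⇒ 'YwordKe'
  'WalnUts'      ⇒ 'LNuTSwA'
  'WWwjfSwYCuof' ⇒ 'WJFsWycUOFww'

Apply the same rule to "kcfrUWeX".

FRuwExKC

Rule — flip the case of every letter, then move the first 2 characters to the end (rotate left by 2).
On "kcfrUWeX" that produces "FRuwExKC".
(Check on "WWwjfSwYCuof": → "wwWJFsWycUOF" → "WJFsWycUOFww" ✓)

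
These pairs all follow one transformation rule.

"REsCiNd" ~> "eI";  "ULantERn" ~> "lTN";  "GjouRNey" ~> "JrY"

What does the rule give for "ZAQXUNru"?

Each output is the input with this applied: keep one character in every 3, starting at position 2 (positions 2nd, 5th, 8th, ...), then flip the case of every letter.
"ZAQXUNru" → "auU".

auU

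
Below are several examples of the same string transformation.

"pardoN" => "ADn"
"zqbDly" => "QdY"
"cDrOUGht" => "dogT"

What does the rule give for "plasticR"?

LSIr

Looking at the pairs, the operation is to keep every other character starting from the second (positions 2nd, 4th, 6th, ...), then flip the case of every letter.
Applying both steps to "plasticR": "lsiR", then "LSIr".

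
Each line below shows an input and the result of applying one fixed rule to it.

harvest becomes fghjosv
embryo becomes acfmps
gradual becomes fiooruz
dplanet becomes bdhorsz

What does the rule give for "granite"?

bfhosuw

The pattern: shift every letter 12 places backward in the alphabet (wrapping around), then sort the characters into alphabetical order.
Doing the same to "granite": "bfhosuw".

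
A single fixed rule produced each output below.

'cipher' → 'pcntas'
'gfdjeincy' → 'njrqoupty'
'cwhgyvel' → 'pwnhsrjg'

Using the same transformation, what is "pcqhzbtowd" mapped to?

hoanbskmez

Each output is the input with this applied: move the last 2 characters to the front (rotate right by 2), then shift every letter 11 places forward in the alphabet (wrapping around).
Working it through for "pcqhzbtowd": intermediate "wdpcqhzbto", final "hoanbskmez".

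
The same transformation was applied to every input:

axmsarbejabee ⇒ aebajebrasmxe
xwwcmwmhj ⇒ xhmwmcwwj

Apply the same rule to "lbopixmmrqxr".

In each case the input is transformed by: reverse the string, then swap the first and last characters.
"lbopixmmrqxr" → "rxqrmmxipobl" → "lxqrmmxipobr".
(Check on "axmsarbejabee": → "eebajebrasmxa" → "aebajebrasmxe" ✓)

lxqrmmxipobr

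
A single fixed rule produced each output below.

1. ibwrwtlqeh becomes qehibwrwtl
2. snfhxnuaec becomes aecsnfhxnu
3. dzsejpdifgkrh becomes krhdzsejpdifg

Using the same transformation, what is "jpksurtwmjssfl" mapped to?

sfljpksurtwmjs

What's happening: move the last 3 characters to the front (rotate right by 3).
Applying that to "jpksurtwmjssfl" gives "sfljpksurtwmjs".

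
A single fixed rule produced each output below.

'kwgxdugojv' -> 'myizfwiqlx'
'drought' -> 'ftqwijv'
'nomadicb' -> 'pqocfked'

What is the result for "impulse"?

Rule — shift every letter 2 places forward in the alphabet (wrapping around).
Doing the same to "impulse": "korwnug".

korwnug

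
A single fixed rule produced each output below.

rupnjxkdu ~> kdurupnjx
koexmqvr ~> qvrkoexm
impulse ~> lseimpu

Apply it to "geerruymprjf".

Rule — move the last 3 characters to the front (rotate right by 3).
"geerruymprjf" → "rjfgeerruymp".

rjfgeerruymp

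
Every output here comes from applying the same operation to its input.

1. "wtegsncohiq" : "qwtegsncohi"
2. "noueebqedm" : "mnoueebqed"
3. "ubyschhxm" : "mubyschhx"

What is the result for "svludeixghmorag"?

The transformation: move the last character to the front.
On "svludeixghmorag" that produces "gsvludeixghmora".

gsvludeixghmora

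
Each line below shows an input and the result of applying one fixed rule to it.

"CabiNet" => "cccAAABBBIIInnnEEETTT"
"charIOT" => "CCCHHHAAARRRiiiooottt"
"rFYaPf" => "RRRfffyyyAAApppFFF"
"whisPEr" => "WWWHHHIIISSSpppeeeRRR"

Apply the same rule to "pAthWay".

In each case the input is transformed by: repeat every character 3 times, then flip the case of every letter.
On "pAthWay": the first step gives "pppAAAttthhhWWWaaayyy", and the second then gives "PPPaaaTTTHHHwwwAAAYYY".
(Check on "whisPEr": → "wwwhhhiiisssPPPEEErrr" → "WWWHHHIIISSSpppeeeRRR" ✓)

PPPaaaTTTHHHwwwAAAYYY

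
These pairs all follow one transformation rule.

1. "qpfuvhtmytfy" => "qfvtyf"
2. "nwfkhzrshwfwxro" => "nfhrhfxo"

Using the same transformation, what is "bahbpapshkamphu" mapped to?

bhpphapu

Each output is the input with this applied: keep every other character starting from the first (positions 1st, 3rd, 5th, ...).
For "bahbpapshkamphu" the result is "bhpphapu".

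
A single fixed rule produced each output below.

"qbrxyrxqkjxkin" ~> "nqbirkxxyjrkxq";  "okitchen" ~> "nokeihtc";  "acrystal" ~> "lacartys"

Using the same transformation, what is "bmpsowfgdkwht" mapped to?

tbmhpwskodwgf

The rule is to swap the first and last characters, then take characters alternately from the front and the back (1st, last, 2nd, 2nd-last, ...).
On "bmpsowfgdkwht": the first step gives "tmpsowfgdkwhb", and the second then gives "tbmhpwskodwgf".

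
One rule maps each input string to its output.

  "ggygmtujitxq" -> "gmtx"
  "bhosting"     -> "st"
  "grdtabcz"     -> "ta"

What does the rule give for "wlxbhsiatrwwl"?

bhrw

In each case the input is transformed by: swap each adjacent pair of characters (1↔2, 3↔4, ...), then keep one character in every 3, starting at position 3 (positions 3rd, 6th, 9th, ...).
Working it through for "wlxbhsiatrwwl": intermediate "lwbxshairtwwl", final "bhrw".
(Check on "bhosting": → "hbsoitgn" → "st" ✓)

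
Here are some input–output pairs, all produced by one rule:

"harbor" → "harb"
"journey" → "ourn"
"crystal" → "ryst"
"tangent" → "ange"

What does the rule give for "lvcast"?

lvca

Each output is the input with this applied: move the last 2 characters to the front (rotate right by 2), then keep only the last 4 characters.
Applying both steps to "lvcast": "stlvca", then "lvca".
(Check on "tangent": → "nttange" → "ange" ✓)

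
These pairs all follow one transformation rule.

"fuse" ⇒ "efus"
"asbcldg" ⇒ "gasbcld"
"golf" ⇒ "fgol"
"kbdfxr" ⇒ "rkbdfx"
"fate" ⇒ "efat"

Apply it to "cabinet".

Looking at the pairs, the operation is to move the last character to the front.
Applying that to "cabinet" gives "tcabine".

tcabine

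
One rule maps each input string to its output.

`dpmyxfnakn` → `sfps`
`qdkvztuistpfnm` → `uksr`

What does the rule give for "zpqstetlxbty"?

What's happening: shift every letter 5 places forward in the alphabet (wrapping around), then keep only the last 4 characters.
Working it through for "zpqstetlxbty": intermediate "euvxyjyqcgyd", final "cgyd".

cgyd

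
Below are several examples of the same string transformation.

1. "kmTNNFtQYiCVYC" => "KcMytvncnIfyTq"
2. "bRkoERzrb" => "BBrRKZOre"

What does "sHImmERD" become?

SdhrieMM

Rule — take characters alternately from the front and the back (1st, last, 2nd, 2nd-last, ...), then flip the case of every letter.
Doing the same to "sHImmERD": "SdhrieMM".
(Check on "bRkoERzrb": → "bbRrkzoRE" → "BBrRKZOre" ✓)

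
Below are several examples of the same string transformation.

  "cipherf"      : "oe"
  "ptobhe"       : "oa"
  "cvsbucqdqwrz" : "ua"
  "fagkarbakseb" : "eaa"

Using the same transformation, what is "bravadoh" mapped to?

The rule is to shift every letter 1 place backward in the alphabet (wrapping around), then keep only the vowels.
"bravadoh" → "aqzuzcng" → "au".

au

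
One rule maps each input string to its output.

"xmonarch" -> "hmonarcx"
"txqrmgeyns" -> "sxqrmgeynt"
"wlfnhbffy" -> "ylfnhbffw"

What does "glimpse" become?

elimpsg

What's happening: swap the first and last characters.
Applying that to "glimpse" gives "elimpsg".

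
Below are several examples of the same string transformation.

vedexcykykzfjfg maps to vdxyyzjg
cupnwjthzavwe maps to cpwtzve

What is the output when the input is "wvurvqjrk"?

The pattern: keep every other character starting from the first (positions 1st, 3rd, 5th, ...).
Doing the same to "wvurvqjrk": "wuvjk".

wuvjk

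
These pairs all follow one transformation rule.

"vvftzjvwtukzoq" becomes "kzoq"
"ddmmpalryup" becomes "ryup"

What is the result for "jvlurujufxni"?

The transformation: keep only the last 4 characters.
On "jvlurujufxni" that produces "fxni".

fxni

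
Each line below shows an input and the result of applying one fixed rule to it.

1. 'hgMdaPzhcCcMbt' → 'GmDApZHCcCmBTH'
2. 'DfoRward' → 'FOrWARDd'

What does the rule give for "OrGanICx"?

What's happening: move the first character to the end, then flip the case of every letter.
On "OrGanICx": the first step gives "rGanICxO", and the second then gives "RgANicXo".

RgANicXo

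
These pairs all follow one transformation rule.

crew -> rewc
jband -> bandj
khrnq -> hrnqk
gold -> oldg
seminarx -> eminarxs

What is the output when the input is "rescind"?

escindr

Each output is the input with this applied: move the first character to the end.
"rescind" → "escindr".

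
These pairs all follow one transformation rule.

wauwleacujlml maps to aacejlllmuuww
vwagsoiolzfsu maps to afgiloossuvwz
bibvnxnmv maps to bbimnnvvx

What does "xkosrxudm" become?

dkmorsuxx

What's happening: sort the characters into alphabetical order.
On "xkosrxudm" that produces "dkmorsuxx".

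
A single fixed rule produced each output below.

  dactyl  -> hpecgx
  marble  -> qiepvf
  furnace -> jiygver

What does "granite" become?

kivxemr

The transformation: shift every letter 4 places forward in the alphabet (wrapping around), then take characters alternately from the front and the back (1st, last, 2nd, 2nd-last, ...).
On "granite": the first step gives "kvermxi", and the second then gives "kivxemr".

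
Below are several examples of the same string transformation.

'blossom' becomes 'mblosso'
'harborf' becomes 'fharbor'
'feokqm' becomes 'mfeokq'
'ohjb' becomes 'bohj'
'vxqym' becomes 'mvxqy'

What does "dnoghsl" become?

The pattern: move the last character to the front.
For "dnoghsl" the result is "ldnoghs".

ldnoghs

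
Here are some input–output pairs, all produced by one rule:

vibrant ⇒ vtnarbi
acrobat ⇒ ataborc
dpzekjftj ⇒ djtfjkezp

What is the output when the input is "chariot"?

In each case the input is transformed by: move the first character to the end, then reverse the string.
For "chariot", step one produces "hariotc"; step two turns that into "ctoirah".

ctoirah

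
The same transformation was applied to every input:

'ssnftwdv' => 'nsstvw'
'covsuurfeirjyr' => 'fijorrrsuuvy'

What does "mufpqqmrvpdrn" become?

mmnppqqrruv

The rule is to sort the characters into alphabetical order, then delete the first 2 characters.
On "mufpqqmrvpdrn": the first step gives "dfmmnppqqrruv", and the second then gives "mmnppqqrruv".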